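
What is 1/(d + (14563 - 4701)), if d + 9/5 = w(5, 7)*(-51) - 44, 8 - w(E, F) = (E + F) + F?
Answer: 5/51886 ≈ 9.6365e-5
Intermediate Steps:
w(E, F) = 8 - E - 2*F (w(E, F) = 8 - ((E + F) + F) = 8 - (E + 2*F) = 8 + (-E - 2*F) = 8 - E - 2*F)
d = 2576/5 (d = -9/5 + ((8 - 1*5 - 2*7)*(-51) - 44) = -9/5 + ((8 - 5 - 14)*(-51) - 44) = -9/5 + (-11*(-51) - 44) = -9/5 + (561 - 44) = -9/5 + 517 = 2576/5 ≈ 515.20)
1/(d + (14563 - 4701)) = 1/(2576/5 + (14563 - 4701)) = 1/(2576/5 + 9862) = 1/(51886/5) = 5/51886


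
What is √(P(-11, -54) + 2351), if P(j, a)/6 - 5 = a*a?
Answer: √19877 ≈ 140.99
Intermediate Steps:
P(j, a) = 30 + 6*a² (P(j, a) = 30 + 6*(a*a) = 30 + 6*a²)
√(P(-11, -54) + 2351) = √((30 + 6*(-54)²) + 2351) = √((30 + 6*2916) + 2351) = √((30 + 17496) + 2351) = √(17526 + 2351) = √19877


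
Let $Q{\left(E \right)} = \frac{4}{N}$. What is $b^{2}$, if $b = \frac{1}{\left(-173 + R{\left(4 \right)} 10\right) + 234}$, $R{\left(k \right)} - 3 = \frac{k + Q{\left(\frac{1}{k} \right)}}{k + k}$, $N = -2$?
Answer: $\frac{4}{34969} \approx 0.00011439$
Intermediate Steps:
$Q{\left(E \right)} = -2$ ($Q{\left(E \right)} = \frac{4}{-2} = 4 \left(- \frac{1}{2}\right) = -2$)
$R{\left(k \right)} = 3 + \frac{-2 + k}{2 k}$ ($R{\left(k \right)} = 3 + \frac{k - 2}{k + k} = 3 + \frac{-2 + k}{2 k}$)
$b = \frac{2}{187}$ ($b = \frac{1}{\left(-173 + \left(\frac{7}{2} - \frac{1}{4}\right) 10\right) + 234} = \frac{1}{\left(-173 + \frac{13}{4} \cdot 10\right) + 234} = \frac{1}{\left(-173 + \frac{65}{2}\right) + 234} = \frac{1}{- \frac{281}{2} + 234} = \frac{1}{\frac{187}{2}} = \frac{2}{187} \approx 0.010695$)
$b^{2} = \left(\frac{2}{187}\right)^{2} = \frac{4}{34969}$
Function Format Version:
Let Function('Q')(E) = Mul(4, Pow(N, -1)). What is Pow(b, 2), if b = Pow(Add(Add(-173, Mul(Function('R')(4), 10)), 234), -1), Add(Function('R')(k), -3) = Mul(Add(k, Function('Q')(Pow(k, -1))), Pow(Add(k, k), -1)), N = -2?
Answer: Rational(4, 34969) ≈ 0.00011439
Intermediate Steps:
Function('Q')(E) = -2 (Function('Q')(E) = Mul(4, Pow(-2, -1)) = Mul(4, Rational(-1, 2)) = -2)
Function('R')(k) = Add(3, Mul(Rational(1, 2), Pow(k, -1), Add(-2, k))) (Function('R')(k) = Add(3, Mul(Add(k, -2), Pow(Add(k, k), -1))) = Add(3, Mul(Add(-2, k), Pow(Mul(2, k), -1))) = Add(3, Mul(Add(-2, k), Mul(Rational(1, 2), Pow(k, -1)))) = Add(3, Mul(Rational(1, 2), Pow(k, -1), Add(-2, k))))
b = Rational(2, 187) (b = Pow(Add(Add(-173, Mul(Add(Rational(7, 2), Mul(-1, Pow(4, -1))), 10)), 234), -1) = Pow(Add(Add(-173, Mul(Add(Rational(7, 2), Mul(-1, Rational(1, 4))), 10)), 234), -1) = Pow(Add(Add(-173, Mul(Add(Rational(7, 2), Rational(-1, 4)), 10)), 234), -1) = Pow(Add(Add(-173, Mul(Rational(13, 4), 10)), 234), -1) = Pow(Add(Add(-173, Rational(65, 2)), 234), -1) = Pow(Add(Rational(-281, 2), 234), -1) = Pow(Rational(187, 2), -1) = Rational(2, 187) ≈ 0.010695)
Pow(b, 2) = Pow(Rational(2, 187), 2) = Rational(4, 34969)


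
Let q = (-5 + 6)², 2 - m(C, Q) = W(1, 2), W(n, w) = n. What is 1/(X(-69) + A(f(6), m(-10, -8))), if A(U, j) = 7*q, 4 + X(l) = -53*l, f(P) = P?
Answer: 1/3660 ≈ 0.00027322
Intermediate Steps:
m(C, Q) = 1 (m(C, Q) = 2 - 1*1 = 2 - 1 = 1)
X(l) = -4 - 53*l
q = 1 (q = 1² = 1)
A(U, j) = 7 (A(U, j) = 7*1 = 7)
1/(X(-69) + A(f(6), m(-10, -8))) = 1/((-4 - 53*(-69)) + 7) = 1/((-4 + 3657) + 7) = 1/(3653 + 7) = 1/3660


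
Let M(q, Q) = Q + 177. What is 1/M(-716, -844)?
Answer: -1/667 ≈ -0.0014993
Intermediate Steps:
M(q, Q) = 177 + Q
1/M(-716, -844) = 1/(177 - 844) = 1/(-667) = -1/667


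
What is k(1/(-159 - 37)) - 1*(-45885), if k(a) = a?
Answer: 8993459/196 ≈ 45885.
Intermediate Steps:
k(1/(-159 - 37)) - 1*(-45885) = 1/(-159 - 37) - 1*(-45885) = 1/(-196) + 45885 = -1/196 + 45885 = 8993459/196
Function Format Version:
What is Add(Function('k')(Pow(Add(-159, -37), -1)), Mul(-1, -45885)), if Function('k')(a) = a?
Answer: Rational(8993459, 196) ≈ 45885.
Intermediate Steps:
Add(Function('k')(Pow(Add(-159, -37), -1)), Mul(-1, -45885)) = Add(Pow(Add(-159, -37), -1), Mul(-1, -45885)) = Add(Pow(-196, -1), 45885) = Add(Rational(-1, 196), 45885) = Rational(8993459, 196)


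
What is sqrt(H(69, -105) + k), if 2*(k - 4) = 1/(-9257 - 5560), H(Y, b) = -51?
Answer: I*sqrt(41274205566)/29634 ≈ 6.8557*I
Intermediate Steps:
k = 118535/29634 (k = 4 + 1/(2*(-9257 - 5560)) = 4 + (1/2)/(-14817) = 4 + (1/2)*(-1/14817) = 4 - 1/29634 = 118535/29634 ≈ 4.0000)
sqrt(H(69, -105) + k) = sqrt(-51 + 118535/29634) = sqrt(-1392799/29634) = I*sqrt(41274205566)/29634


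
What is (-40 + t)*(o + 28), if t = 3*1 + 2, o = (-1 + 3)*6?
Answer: -1400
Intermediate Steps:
o = 12 (o = 2*6 = 12)
t = 5 (t = 3 + 2 = 5)
(-40 + t)*(o + 28) = (-40 + 5)*(12 + 28) = -35*40 = -1400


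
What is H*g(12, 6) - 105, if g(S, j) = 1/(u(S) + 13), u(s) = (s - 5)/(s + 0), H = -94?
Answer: -18243/163 ≈ -111.92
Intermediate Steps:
u(s) = (-5 + s)/s
g(S, j) = 1/(13 + (-5 + S)/S) (g(S, j) = 1/((-5 + S)/S + 13) = 1/(13 + (-5 + S)/S))
H*g(12, 6) - 105 = -1128/(-5 + 14*12) - 105 = -1128/(-5 + 168) - 105 = -1128/163 - 105 = -18243/163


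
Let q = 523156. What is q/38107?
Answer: 523156/38107 ≈ 13.729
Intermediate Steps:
q/38107 = 523156/38107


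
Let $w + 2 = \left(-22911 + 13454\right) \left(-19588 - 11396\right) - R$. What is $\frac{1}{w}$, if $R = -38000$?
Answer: $\frac{1}{293053686} \approx 3.4123 \cdot 10^{-9}$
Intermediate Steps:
$w = 293053686$ ($w = -2 - \left(-38000 - \left(-22911 + 13454\right) \left(-19588 - 11396\right)\right) = -2 + \left(\left(-9457\right) \left(-30984\right) + 38000\right) = -2 + \left(293015688 + 38000\right) = -2 + 293053688 = 293053686$)
$\frac{1}{w} = \frac{1}{293053686}$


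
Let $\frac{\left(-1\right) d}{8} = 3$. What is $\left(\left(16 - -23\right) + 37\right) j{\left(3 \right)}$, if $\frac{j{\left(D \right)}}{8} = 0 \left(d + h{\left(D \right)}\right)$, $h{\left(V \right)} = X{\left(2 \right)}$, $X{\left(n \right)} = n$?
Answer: $0$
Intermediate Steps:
$d = -24$ ($d = \left(-8\right) 3 = -24$)
$h{\left(V \right)} = 2$
$j{\left(D \right)} = 0$ ($j{\left(D \right)} = 8 \cdot 0 \left(-24 + 2\right) = 8 \cdot 0 \left(-22\right) = 8 \cdot 0 = 0$)
$\left(\left(16 - -23\right) + 37\right) j{\left(3 \right)} = \left(\left(16 - -23\right) + 37\right) 0 = \left(\left(16 + 23\right) + 37\right) 0 = \left(39 + 37\right) 0 = 76 \cdot 0 = 0$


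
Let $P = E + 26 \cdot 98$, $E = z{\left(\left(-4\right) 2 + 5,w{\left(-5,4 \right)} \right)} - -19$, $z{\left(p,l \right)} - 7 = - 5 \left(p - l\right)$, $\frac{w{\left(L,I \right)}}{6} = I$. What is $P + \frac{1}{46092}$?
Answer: $\frac{124863229}{46092} \approx 2709.0$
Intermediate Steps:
$w{\left(L,I \right)} = 6 I$
$z{\left(p,l \right)} = 7 - 5 p + 5 l$ ($z{\left(p,l \right)} = 7 - 5 \left(p - l\right) = 7 + \left(- 5 p + 5 l\right) = 7 - 5 p + 5 l$)
$E = 161$ ($E = \left(7 - 5 \left(\left(-4\right) 2 + 5\right) + 5 \cdot 6 \cdot 4\right) - -19 = \left(7 - 5 \left(-8 + 5\right) + 5 \cdot 24\right) + 19 = \left(7 - -15 + 120\right) + 19 = \left(7 + 15 + 120\right) + 19 = 142 + 19 = 161$)
$P = 2709$ ($P = 161 + 26 \cdot 98 = 161 + 2548 = 2709$)
$P + \frac{1}{46092} = 2709 + \frac{1}{46092} = \frac{124863229}{46092}$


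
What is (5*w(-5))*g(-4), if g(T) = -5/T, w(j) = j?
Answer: -125/4 ≈ -31.250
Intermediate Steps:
(5*w(-5))*g(-4) = (5*(-5))*(-5/(-4)) = -(-125)*(-1)/4 = -25*5/4 = -125/4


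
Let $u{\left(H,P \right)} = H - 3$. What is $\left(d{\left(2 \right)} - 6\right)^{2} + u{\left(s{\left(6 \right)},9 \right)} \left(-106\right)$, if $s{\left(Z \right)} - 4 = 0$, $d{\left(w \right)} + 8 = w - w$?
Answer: $90$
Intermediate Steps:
$d{\left(w \right)} = -8$ ($d{\left(w \right)} = -8 + \left(w - w\right) = -8 + 0 = -8$)
$s{\left(Z \right)} = 4$ ($s{\left(Z \right)} = 4 + 0 = 4$)
$u{\left(H,P \right)} = -3 + H$
$\left(d{\left(2 \right)} - 6\right)^{2} + u{\left(s{\left(6 \right)},9 \right)} \left(-106\right) = \left(-8 - 6\right)^{2} + \left(-3 + 4\right) \left(-106\right) = \left(-14\right)^{2} + 1 \left(-106\right) = 196 - 106 = 90$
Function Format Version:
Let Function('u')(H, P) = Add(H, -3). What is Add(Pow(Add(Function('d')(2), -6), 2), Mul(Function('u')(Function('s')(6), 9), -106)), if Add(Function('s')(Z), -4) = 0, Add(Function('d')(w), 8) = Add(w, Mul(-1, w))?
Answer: 90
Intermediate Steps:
Function('d')(w) = -8 (Function('d')(w) = Add(-8, Add(w, Mul(-1, w))) = Add(-8, 0) = -8)
Function('s')(Z) = 4 (Function('s')(Z) = Add(4, 0) = 4)
Function('u')(H, P) = Add(-3, H)
Add(Pow(Add(Function('d')(2), -6), 2), Mul(Function('u')(Function('s')(6), 9), -106)) = Add(Pow(Add(-8, -6), 2), Mul(Add(-3, 4), -106)) = Add(Pow(-14, 2), Mul(1, -106)) = Add(196, -106) = 90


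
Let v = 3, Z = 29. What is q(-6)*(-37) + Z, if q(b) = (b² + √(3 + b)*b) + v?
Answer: -1414 + 222*I*√3 ≈ -1414.0 + 384.52*I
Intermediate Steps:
q(b) = 3 + b² + b*√(3 + b) (q(b) = (b² + √(3 + b)*b) + 3 = (b² + b*√(3 + b)) + 3 = 3 + b² + b*√(3 + b))
q(-6)*(-37) + Z = (3 + (-6)² - 6*√(3 - 6))*(-37) + 29 = (3 + 36 - 6*I*√3)*(-37) + 29 = (39 - 6*I*√3)*(-37) + 29 = (-1443 + 222*I*√3) + 29 = -1414 + 222*I*√3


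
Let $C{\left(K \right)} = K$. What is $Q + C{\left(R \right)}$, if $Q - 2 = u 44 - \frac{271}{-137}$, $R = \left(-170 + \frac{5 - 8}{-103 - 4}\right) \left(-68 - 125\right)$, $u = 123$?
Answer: $\frac{560275290}{14659} \approx 38221.0$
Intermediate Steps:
$R = \frac{3510091}{107}$ ($R = \left(-170 - \frac{3}{-107}\right) \left(-193\right) = \left(-170 - - \frac{3}{107}\right) \left(-193\right) = \left(-170 + \frac{3}{107}\right) \left(-193\right) = \left(- \frac{18187}{107}\right) \left(-193\right) = \frac{3510091}{107} \approx 32805.0$)
$Q = \frac{741989}{137}$ ($Q = 2 + \left(123 \cdot 44 - \frac{271}{-137}\right) = 2 + \left(5412 - - \frac{271}{137}\right) = 2 + \left(5412 + \frac{271}{137}\right) = 2 + \frac{741715}{137} = \frac{741989}{137} \approx 5416.0$)
$Q + C{\left(R \right)} = \frac{741989}{137} + \frac{3510091}{107} = \frac{560275290}{14659}$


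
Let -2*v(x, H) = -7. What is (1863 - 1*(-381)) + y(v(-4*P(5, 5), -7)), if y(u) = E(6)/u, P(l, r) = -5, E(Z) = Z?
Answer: 15720/7 ≈ 2245.7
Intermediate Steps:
v(x, H) = 7/2 (v(x, H) = -½*(-7) = 7/2)
y(u) = 6/u
(1863 - 1*(-381)) + y(v(-4*P(5, 5), -7)) = (1863 - 1*(-381)) + 6/(7/2) = (1863 + 381) + 6*(2/7) = 2244 + 12/7 = 15720/7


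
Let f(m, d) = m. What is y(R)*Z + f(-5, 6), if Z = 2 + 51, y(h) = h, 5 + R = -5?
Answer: -535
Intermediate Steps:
R = -10 (R = -5 - 5 = -10)
Z = 53
y(R)*Z + f(-5, 6) = -10*53 - 5 = -530 - 5 = -535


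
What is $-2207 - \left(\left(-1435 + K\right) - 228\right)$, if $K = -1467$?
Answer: $923$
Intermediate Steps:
$-2207 - \left(\left(-1435 + K\right) - 228\right) = -2207 - \left(\left(-1435 - 1467\right) - 228\right) = -2207 - \left(-2902 - 228\right) = -2207 - -3130 = -2207 + 3130 = 923$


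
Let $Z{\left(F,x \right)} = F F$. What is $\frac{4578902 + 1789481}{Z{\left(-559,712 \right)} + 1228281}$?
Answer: $\frac{6368383}{1540762} \approx 4.1333$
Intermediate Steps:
$Z{\left(F,x \right)} = F^{2}$
$\frac{4578902 + 1789481}{Z{\left(-559,712 \right)} + 1228281} = \frac{4578902 + 1789481}{\left(-559\right)^{2} + 1228281} = \frac{6368383}{312481 + 1228281} = \frac{6368383}{1540762}$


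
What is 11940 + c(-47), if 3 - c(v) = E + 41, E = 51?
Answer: 11851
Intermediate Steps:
c(v) = -89 (c(v) = 3 - (51 + 41) = 3 - 1*92 = 3 - 92 = -89)
11940 + c(-47) = 11940 - 89 = 11851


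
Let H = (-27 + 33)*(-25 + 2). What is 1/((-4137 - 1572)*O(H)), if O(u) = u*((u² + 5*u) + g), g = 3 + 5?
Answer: 1/14466354804 ≈ 6.9126e-11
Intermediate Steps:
g = 8
H = -138 (H = 6*(-23) = -138)
O(u) = u*(8 + u² + 5*u) (O(u) = u*((u² + 5*u) + 8) = u*(8 + u² + 5*u))
1/((-4137 - 1572)*O(H)) = 1/((-4137 - 1572)*((-138*(8 + (-138)² + 5*(-138))))) = 1/((-5709)*((-138*(8 + 19044 - 690)))) = -1/(5709*((-138*18362))) = -1/5709/(-2533956) = -1/5709*(-1/2533956) = 1/14466354804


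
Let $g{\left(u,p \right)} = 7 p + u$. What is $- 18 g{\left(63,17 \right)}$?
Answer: $-3276$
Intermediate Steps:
$g{\left(u,p \right)} = u + 7 p$
$- 18 g{\left(63,17 \right)} = - 18 \left(63 + 7 \cdot 17\right) = - 18 \left(63 + 119\right) = \left(-18\right) 182 = -3276$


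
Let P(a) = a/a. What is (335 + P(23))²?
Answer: 112896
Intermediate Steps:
P(a) = 1
(335 + P(23))² = (335 + 1)² = 336² = 112896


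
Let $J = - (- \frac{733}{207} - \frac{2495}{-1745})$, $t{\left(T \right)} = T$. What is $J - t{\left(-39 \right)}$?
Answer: $\frac{2970001}{72243} \approx 41.111$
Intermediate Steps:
$J = \frac{152524}{72243}$ ($J = - (\left(-733\right) \frac{1}{207} - - \frac{499}{349}) = - (- \frac{733}{207} + \frac{499}{349}) = \left(-1\right) \left(- \frac{152524}{72243}\right) = \frac{152524}{72243} \approx 2.1113$)
$J - t{\left(-39 \right)} = \frac{152524}{72243} - -39 = \frac{152524}{72243} + 39 = \frac{2970001}{72243}$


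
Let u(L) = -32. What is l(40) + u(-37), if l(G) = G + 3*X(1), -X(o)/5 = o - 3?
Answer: 38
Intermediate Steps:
X(o) = 15 - 5*o (X(o) = -5*(o - 3) = -5*(-3 + o) = 15 - 5*o)
l(G) = 30 + G (l(G) = G + 3*(15 - 5*1) = G + 3*(15 - 5) = G + 3*10 = G + 30 = 30 + G)
l(40) + u(-37) = (30 + 40) - 32 = 70 - 32 = 38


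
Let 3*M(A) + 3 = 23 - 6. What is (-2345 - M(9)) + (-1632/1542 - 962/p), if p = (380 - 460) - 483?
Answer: -1019644565/434073 ≈ -2349.0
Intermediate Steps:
p = -563 (p = -80 - 483 = -563)
M(A) = 14/3 (M(A) = -1 + (23 - 6)/3 = -1 + (⅓)*17 = -1 + 17/3 = 14/3)
(-2345 - M(9)) + (-1632/1542 - 962/p) = (-2345 - 1*14/3) + (-1632/1542 - 962/(-563)) = (-2345 - 14/3) + (-1632*1/1542 - 962*(-1/563)) = -7049/3 + (-272/257 + 962/563) = -7049/3 + 94098/144691 = -1019644565/434073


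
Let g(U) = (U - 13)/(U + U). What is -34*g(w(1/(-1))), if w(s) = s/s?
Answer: 204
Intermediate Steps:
w(s) = 1
g(U) = (-13 + U)/(2*U) (g(U) = (-13 + U)/((2*U)) = (-13 + U)*(1/(2*U)) = (-13 + U)/(2*U))
-34*g(w(1/(-1))) = -17*(-13 + 1)/1 = -17*(-12) = -34*(-6) = 204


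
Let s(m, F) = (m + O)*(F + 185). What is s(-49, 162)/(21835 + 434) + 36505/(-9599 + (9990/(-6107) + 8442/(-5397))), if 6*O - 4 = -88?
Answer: -107023460864180/22373877109987 ≈ -4.7834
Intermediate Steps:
O = -14 (O = 2/3 + (1/6)*(-88) = 2/3 - 44/3 = -14)
s(m, F) = (-14 + m)*(185 + F) (s(m, F) = (m - 14)*(F + 185) = (-14 + m)*(185 + F))
s(-49, 162)/(21835 + 434) + 36505/(-9599 + (9990/(-6107) + 8442/(-5397))) = (-2590 - 14*162 + 185*(-49) + 162*(-49))/(21835 + 434) + 36505/(-9599 + (9990/(-6107) + 8442/(-5397))) = (-2590 - 2268 - 9065 - 7938)/22269 + 36505/(-9599 + (9990*(-1/6107) + 8442*(-1/5397))) = -21861*1/22269 + 36505/(-9599 + (-9990/6107 - 402/257)) = -7287/7423 + 36505/(-9599 - 5022444/1569499) = -7287/7423 + 36505/(-15070643345/1569499) = -7287/7423 + 36505*(-1569499/15070643345) = -7287/7423 - 11458912199/3014128669 = -107023460864180/22373877109987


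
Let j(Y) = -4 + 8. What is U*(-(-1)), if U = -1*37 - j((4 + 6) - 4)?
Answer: -41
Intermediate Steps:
j(Y) = 4
U = -41 (U = -1*37 - 1*4 = -37 - 4 = -41)
U*(-(-1)) = -(-41)*1*(-1) = -(-41)*(-1) = -41*1 = -41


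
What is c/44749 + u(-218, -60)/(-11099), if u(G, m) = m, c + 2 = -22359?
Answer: -245499799/496669151 ≈ -0.49429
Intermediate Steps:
c = -22361 (c = -2 - 22359 = -22361)
c/44749 + u(-218, -60)/(-11099) = -22361/44749 - 60/(-11099) = -22361*1/44749 - 60*(-1/11099) = -22361/44749 + 60/11099 = -245499799/496669151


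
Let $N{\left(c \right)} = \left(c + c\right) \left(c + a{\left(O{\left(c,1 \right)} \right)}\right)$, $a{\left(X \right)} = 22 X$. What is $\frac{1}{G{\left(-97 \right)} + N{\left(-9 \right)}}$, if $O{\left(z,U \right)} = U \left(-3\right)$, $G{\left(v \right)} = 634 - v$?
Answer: $\frac{1}{2081} \approx 0.00048054$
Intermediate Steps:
$O{\left(z,U \right)} = - 3 U$
$N{\left(c \right)} = 2 c \left(-66 + c\right)$ ($N{\left(c \right)} = \left(c + c\right) \left(c + 22 \left(\left(-3\right) 1\right)\right) = 2 c \left(c + 22 \left(-3\right)\right) = 2 c \left(c - 66\right) = 2 c \left(-66 + c\right)$)
$\frac{1}{G{\left(-97 \right)} + N{\left(-9 \right)}} = \frac{1}{\left(634 - -97\right) + 2 \left(-9\right) \left(-66 - 9\right)} = \frac{1}{\left(634 + 97\right) + 2 \left(-9\right) \left(-75\right)} = \frac{1}{731 + 1350} = \frac{1}{2081}$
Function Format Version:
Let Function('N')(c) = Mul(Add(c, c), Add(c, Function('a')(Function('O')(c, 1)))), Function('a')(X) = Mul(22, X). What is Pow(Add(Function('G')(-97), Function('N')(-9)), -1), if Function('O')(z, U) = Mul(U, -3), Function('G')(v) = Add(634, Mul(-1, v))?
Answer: Rational(1, 2081) ≈ 0.00048054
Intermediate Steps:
Function('O')(z, U) = Mul(-3, U)
Function('N')(c) = Mul(2, c, Add(-66, c)) (Function('N')(c) = Mul(Add(c, c), Add(c, Mul(22, Mul(-3, 1)))) = Mul(Mul(2, c), Add(c, Mul(22, -3))) = Mul(Mul(2, c), Add(c, -66)) = Mul(Mul(2, c), Add(-66, c)) = Mul(2, c, Add(-66, c)))
Pow(Add(Function('G')(-97), Function('N')(-9)), -1) = Pow(Add(Add(634, Mul(-1, -97)), Mul(2, -9, Add(-66, -9))), -1) = Pow(Add(Add(634, 97), Mul(2, -9, -75)), -1) = Pow(Add(731, 1350), -1) = Pow(2081, -1) = Rational(1, 2081)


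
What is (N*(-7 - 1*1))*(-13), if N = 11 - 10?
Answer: 104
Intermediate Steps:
N = 1
(N*(-7 - 1*1))*(-13) = (1*(-7 - 1*1))*(-13) = (1*(-7 - 1))*(-13) = (1*(-8))*(-13) = -8*(-13) = 104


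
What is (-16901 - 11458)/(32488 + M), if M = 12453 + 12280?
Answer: -28359/57221 ≈ -0.49560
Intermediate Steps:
M = 24733
(-16901 - 11458)/(32488 + M) = (-16901 - 11458)/(32488 + 24733) = -28359/57221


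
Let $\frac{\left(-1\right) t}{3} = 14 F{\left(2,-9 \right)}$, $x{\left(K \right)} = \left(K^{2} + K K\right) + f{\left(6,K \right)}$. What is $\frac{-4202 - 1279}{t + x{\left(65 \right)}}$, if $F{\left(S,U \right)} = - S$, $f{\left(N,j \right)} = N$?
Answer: $- \frac{783}{1220} \approx -0.6418$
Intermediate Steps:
$x{\left(K \right)} = 6 + 2 K^{2}$ ($x{\left(K \right)} = \left(K^{2} + K K\right) + 6 = \left(K^{2} + K^{2}\right) + 6 = 2 K^{2} + 6 = 6 + 2 K^{2}$)
$t = 84$ ($t = - 3 \cdot 14 \left(\left(-1\right) 2\right) = - 3 \cdot 14 \left(-2\right) = \left(-3\right) \left(-28\right) = 84$)
$\frac{-4202 - 1279}{t + x{\left(65 \right)}} = \frac{-4202 - 1279}{84 + \left(6 + 2 \cdot 65^{2}\right)} = - \frac{5481}{84 + \left(6 + 2 \cdot 4225\right)} = - \frac{5481}{84 + \left(6 + 8450\right)} = - \frac{5481}{84 + 8456} = - \frac{5481}{8540} = \left(-5481\right) \frac{1}{8540} = - \frac{783}{1220}$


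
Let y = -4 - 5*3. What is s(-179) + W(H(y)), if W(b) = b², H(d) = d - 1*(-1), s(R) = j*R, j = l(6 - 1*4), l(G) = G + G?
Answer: -392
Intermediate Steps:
y = -19 (y = -4 - 15 = -19)
l(G) = 2*G
j = 4 (j = 2*(6 - 1*4) = 2*(6 - 4) = 2*2 = 4)
s(R) = 4*R
H(d) = 1 + d (H(d) = d + 1 = 1 + d)
s(-179) + W(H(y)) = 4*(-179) + (1 - 19)² = -716 + (-18)² = -716 + 324 = -392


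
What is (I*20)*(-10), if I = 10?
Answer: -2000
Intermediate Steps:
(I*20)*(-10) = (10*20)*(-10) = 200*(-10) = -2000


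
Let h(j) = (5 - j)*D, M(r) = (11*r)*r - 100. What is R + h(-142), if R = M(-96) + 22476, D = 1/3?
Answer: 123801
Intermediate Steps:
D = ⅓ (D = 1*(⅓) = ⅓ ≈ 0.33333)
M(r) = -100 + 11*r² (M(r) = 11*r² - 100 = -100 + 11*r²)
h(j) = 5/3 - j/3 (h(j) = (5 - j)*(⅓) = 5/3 - j/3)
R = 123752 (R = (-100 + 11*(-96)²) + 22476 = (-100 + 11*9216) + 22476 = (-100 + 101376) + 22476 = 101276 + 22476 = 123752)
R + h(-142) = 123752 + (5/3 - ⅓*(-142)) = 123752 + (5/3 + 142/3) = 123752 + 49 = 123801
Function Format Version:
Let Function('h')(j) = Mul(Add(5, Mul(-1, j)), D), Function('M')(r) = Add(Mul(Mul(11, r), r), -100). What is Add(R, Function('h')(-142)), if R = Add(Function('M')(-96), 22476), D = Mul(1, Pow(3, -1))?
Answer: 123801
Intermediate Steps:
D = Rational(1, 3) (D = Mul(1, Rational(1, 3)) = Rational(1, 3) ≈ 0.33333)
Function('M')(r) = Add(-100, Mul(11, Pow(r, 2))) (Function('M')(r) = Add(Mul(11, Pow(r, 2)), -100) = Add(-100, Mul(11, Pow(r, 2))))
Function('h')(j) = Add(Rational(5, 3), Mul(Rational(-1, 3), j)) (Function('h')(j) = Mul(Add(5, Mul(-1, j)), Rational(1, 3)) = Add(Rational(5, 3), Mul(Rational(-1, 3), j)))
R = 123752 (R = Add(Add(-100, Mul(11, Pow(-96, 2))), 22476) = Add(Add(-100, Mul(11, 9216)), 22476) = Add(Add(-100, 101376), 22476) = Add(101276, 22476) = 123752)
Add(R, Function('h')(-142)) = Add(123752, Add(Rational(5, 3), Mul(Rational(-1, 3), -142))) = Add(123752, Add(Rational(5, 3), Rational(142, 3))) = Add(123752, 49) = 123801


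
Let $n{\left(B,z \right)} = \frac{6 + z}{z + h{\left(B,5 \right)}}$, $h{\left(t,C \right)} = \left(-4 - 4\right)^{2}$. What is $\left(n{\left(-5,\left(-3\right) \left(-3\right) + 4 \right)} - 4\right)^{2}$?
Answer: $\frac{83521}{5929} \approx 14.087$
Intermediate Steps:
$h{\left(t,C \right)} = 64$ ($h{\left(t,C \right)} = \left(-8\right)^{2} = 64$)
$n{\left(B,z \right)} = \frac{6 + z}{64 + z}$ ($n{\left(B,z \right)} = \frac{6 + z}{z + 64} = \frac{6 + z}{64 + z}$)
$\left(n{\left(-5,\left(-3\right) \left(-3\right) + 4 \right)} - 4\right)^{2} = \left(\frac{6 + \left(\left(-3\right) \left(-3\right) + 4\right)}{64 + \left(\left(-3\right) \left(-3\right) + 4\right)} - 4\right)^{2} = \left(\frac{6 + \left(9 + 4\right)}{64 + \left(9 + 4\right)} - 4\right)^{2} = \left(\frac{6 + 13}{64 + 13} - 4\right)^{2} = \left(\frac{1}{77} \cdot 19 - 4\right)^{2} = \left(\frac{19}{77} - 4\right)^{2} = \left(- \frac{289}{77}\right)^{2} = \frac{83521}{5929}$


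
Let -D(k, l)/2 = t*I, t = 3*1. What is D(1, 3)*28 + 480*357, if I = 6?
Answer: 170352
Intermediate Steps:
t = 3
D(k, l) = -36 (D(k, l) = -6*6 = -2*18 = -36)
D(1, 3)*28 + 480*357 = -36*28 + 480*357 = -1008 + 171360 = 170352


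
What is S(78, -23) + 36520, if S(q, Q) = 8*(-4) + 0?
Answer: 36488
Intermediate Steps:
S(q, Q) = -32 (S(q, Q) = -32 + 0 = -32)
S(78, -23) + 36520 = -32 + 36520 = 36488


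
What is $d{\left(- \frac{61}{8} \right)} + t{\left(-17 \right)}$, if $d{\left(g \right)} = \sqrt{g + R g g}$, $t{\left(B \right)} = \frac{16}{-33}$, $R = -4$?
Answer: $- \frac{16}{33} + \frac{3 i \sqrt{427}}{4} \approx -0.48485 + 15.498 i$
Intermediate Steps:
$t{\left(B \right)} = - \frac{16}{33}$ ($t{\left(B \right)} = 16 \left(- \frac{1}{33}\right) = - \frac{16}{33}$)
$d{\left(g \right)} = \sqrt{g - 4 g^{2}}$ ($d{\left(g \right)} = \sqrt{g + - 4 g g} = \sqrt{g - 4 g^{2}}$)
$d{\left(- \frac{61}{8} \right)} + t{\left(-17 \right)} = \sqrt{- \frac{61}{8} \left(1 - 4 \left(- \frac{61}{8}\right)\right)} - \frac{16}{33} = \sqrt{\left(-61\right) \frac{1}{8} \left(1 - 4 \left(\left(-61\right) \frac{1}{8}\right)\right)} - \frac{16}{33} = \sqrt{- \frac{61 \left(1 - - \frac{61}{2}\right)}{8}} - \frac{16}{33} = \sqrt{- \frac{61 \left(1 + \frac{61}{2}\right)}{8}} - \frac{16}{33} = \sqrt{\left(- \frac{61}{8}\right) \frac{63}{2}} - \frac{16}{33} = \sqrt{- \frac{3843}{16}} - \frac{16}{33} = \frac{3 i \sqrt{427}}{4} - \frac{16}{33} = - \frac{16}{33} + \frac{3 i \sqrt{427}}{4}$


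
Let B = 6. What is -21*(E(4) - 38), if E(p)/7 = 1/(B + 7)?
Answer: 10227/13 ≈ 786.69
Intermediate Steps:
E(p) = 7/13 (E(p) = 7/(6 + 7) = 7/13)
-21*(E(4) - 38) = -21*(7/13 - 38) = -21*(-487/13) = 10227/13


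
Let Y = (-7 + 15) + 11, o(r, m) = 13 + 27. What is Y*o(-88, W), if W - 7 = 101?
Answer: 760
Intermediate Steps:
W = 108 (W = 7 + 101 = 108)
o(r, m) = 40
Y = 19 (Y = 8 + 11 = 19)
Y*o(-88, W) = 19*40 = 760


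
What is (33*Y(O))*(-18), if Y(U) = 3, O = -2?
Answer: -1782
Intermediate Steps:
(33*Y(O))*(-18) = (33*3)*(-18) = 99*(-18) = -1782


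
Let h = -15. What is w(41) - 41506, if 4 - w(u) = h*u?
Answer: -40887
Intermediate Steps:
w(u) = 4 + 15*u (w(u) = 4 - (-15)*u = 4 + 15*u)
w(41) - 41506 = (4 + 15*41) - 41506 = (4 + 615) - 41506 = 619 - 41506 = -40887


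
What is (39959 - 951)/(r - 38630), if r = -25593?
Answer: -39008/64223 ≈ -0.60738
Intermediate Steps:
(39959 - 951)/(r - 38630) = (39959 - 951)/(-25593 - 38630) = 39008/(-64223) = 39008*(-1/64223) = -39008/64223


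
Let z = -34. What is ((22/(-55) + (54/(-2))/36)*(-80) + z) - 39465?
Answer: -39407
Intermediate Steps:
((22/(-55) + (54/(-2))/36)*(-80) + z) - 39465 = ((22/(-55) + (54/(-2))/36)*(-80) - 34) - 39465 = ((22*(-1/55) + (54*(-1/2))*(1/36))*(-80) - 34) - 39465 = ((-2/5 - 27*1/36)*(-80) - 34) - 39465 = ((-2/5 - 3/4)*(-80) - 34) - 39465 = (-23/20*(-80) - 34) - 39465 = (92 - 34) - 39465 = 58 - 39465 = -39407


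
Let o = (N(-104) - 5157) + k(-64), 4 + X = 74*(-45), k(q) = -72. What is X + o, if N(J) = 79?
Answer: -8484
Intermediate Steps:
X = -3334 (X = -4 + 74*(-45) = -4 - 3330 = -3334)
o = -5150 (o = (79 - 5157) - 72 = -5078 - 72 = -5150)
X + o = -3334 - 5150 = -8484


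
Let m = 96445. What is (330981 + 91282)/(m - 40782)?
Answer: 422263/55663 ≈ 7.5861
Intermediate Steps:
(330981 + 91282)/(m - 40782) = (330981 + 91282)/(96445 - 40782) = 422263/55663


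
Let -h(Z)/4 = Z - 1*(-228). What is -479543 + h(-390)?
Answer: -478895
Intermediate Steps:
h(Z) = -912 - 4*Z (h(Z) = -4*(Z - 1*(-228)) = -4*(Z + 228) = -4*(228 + Z) = -912 - 4*Z)
-479543 + h(-390) = -479543 + (-912 - 4*(-390)) = -479543 + (-912 + 1560) = -479543 + 648 = -478895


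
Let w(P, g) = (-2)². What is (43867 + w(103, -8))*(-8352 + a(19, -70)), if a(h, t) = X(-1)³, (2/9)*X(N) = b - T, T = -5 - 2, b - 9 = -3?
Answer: 67333079187/8 ≈ 8.4166e+9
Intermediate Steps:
b = 6 (b = 9 - 3 = 6)
T = -7
w(P, g) = 4
X(N) = 117/2 (X(N) = 9*(6 - 1*(-7))/2 = 9*(6 + 7)/2 = (9/2)*13 = 117/2)
a(h, t) = 1601613/8 (a(h, t) = (117/2)³ = 1601613/8)
(43867 + w(103, -8))*(-8352 + a(19, -70)) = (43867 + 4)*(-8352 + 1601613/8) = 43871*(1534797/8) = 67333079187/8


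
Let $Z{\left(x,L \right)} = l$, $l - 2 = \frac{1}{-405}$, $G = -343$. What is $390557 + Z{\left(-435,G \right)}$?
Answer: $\frac{158176394}{405} \approx 3.9056 \cdot 10^{5}$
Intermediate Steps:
$l = \frac{809}{405}$ ($l = 2 + \frac{1}{-405} = 2 - \frac{1}{405} = \frac{809}{405} \approx 1.9975$)
$Z{\left(x,L \right)} = \frac{809}{405}$
$390557 + Z{\left(-435,G \right)} = 390557 + \frac{809}{405} = \frac{158176394}{405}$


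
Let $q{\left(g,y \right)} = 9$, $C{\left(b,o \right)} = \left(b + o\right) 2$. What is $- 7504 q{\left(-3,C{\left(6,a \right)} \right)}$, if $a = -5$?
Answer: $-67536$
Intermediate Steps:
$C{\left(b,o \right)} = 2 b + 2 o$
$- 7504 q{\left(-3,C{\left(6,a \right)} \right)} = \left(-7504\right) 9 = -67536$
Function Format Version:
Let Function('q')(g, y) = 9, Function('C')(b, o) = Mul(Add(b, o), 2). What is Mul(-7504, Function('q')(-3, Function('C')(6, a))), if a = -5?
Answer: -67536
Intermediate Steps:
Function('C')(b, o) = Add(Mul(2, b), Mul(2, o))
Mul(-7504, Function('q')(-3, Function('C')(6, a))) = Mul(-7504, 9) = -67536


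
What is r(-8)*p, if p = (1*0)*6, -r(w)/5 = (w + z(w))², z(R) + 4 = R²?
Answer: 0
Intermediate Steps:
z(R) = -4 + R²
r(w) = -5*(-4 + w + w²)² (r(w) = -5*(w + (-4 + w²))² = -5*(-4 + w + w²)²)
p = 0 (p = 0*6 = 0)
r(-8)*p = -5*(-4 - 8 + (-8)²)²*0 = -5*(-4 - 8 + 64)²*0 = -5*52²*0 = -5*2704*0 = -13520*0 = 0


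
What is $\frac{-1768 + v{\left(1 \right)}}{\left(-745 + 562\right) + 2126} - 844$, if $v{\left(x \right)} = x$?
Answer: $- \frac{1641659}{1943} \approx -844.91$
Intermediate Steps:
$\frac{-1768 + v{\left(1 \right)}}{\left(-745 + 562\right) + 2126} - 844 = \frac{-1768 + 1}{\left(-745 + 562\right) + 2126} - 844 = - \frac{1767}{-183 + 2126} - 844 = - \frac{1767}{1943} - 844 = - \frac{1641659}{1943}$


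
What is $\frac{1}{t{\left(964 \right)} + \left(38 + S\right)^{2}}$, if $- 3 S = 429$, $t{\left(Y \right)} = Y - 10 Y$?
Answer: $\frac{1}{2349} \approx 0.00042571$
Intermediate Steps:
$t{\left(Y \right)} = - 9 Y$
$S = -143$ ($S = \left(- \frac{1}{3}\right) 429 = -143$)
$\frac{1}{t{\left(964 \right)} + \left(38 + S\right)^{2}} = \frac{1}{\left(-9\right) 964 + \left(38 - 143\right)^{2}} = \frac{1}{-8676 + \left(-105\right)^{2}} = \frac{1}{-8676 + 11025} = \frac{1}{2349}$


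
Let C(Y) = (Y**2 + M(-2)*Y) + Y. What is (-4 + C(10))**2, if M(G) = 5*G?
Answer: 36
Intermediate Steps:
C(Y) = Y**2 - 9*Y (C(Y) = (Y**2 + (5*(-2))*Y) + Y = (Y**2 - 10*Y) + Y = Y**2 - 9*Y)
(-4 + C(10))**2 = (-4 + 10*(-9 + 10))**2 = (-4 + 10*1)**2 = (-4 + 10)**2 = 6**2 = 36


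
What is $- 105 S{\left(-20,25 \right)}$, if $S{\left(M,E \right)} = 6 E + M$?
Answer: $-13650$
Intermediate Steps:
$S{\left(M,E \right)} = M + 6 E$
$- 105 S{\left(-20,25 \right)} = - 105 \left(-20 + 6 \cdot 25\right) = - 105 \left(-20 + 150\right) = \left(-105\right) 130 = -13650$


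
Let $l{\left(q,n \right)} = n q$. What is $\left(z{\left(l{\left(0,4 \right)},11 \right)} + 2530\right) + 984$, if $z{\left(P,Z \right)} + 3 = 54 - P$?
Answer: $3565$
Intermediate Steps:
$z{\left(P,Z \right)} = 51 - P$ ($z{\left(P,Z \right)} = -3 - \left(-54 + P\right) = 51 - P$)
$\left(z{\left(l{\left(0,4 \right)},11 \right)} + 2530\right) + 984 = \left(\left(51 - 4 \cdot 0\right) + 2530\right) + 984 = \left(\left(51 - 0\right) + 2530\right) + 984 = \left(\left(51 + 0\right) + 2530\right) + 984 = \left(51 + 2530\right) + 984 = 2581 + 984 = 3565$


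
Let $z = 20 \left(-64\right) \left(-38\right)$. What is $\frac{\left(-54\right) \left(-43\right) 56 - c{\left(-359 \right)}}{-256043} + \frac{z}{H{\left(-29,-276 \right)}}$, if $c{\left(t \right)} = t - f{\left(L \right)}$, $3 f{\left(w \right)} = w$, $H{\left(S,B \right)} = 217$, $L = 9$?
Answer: $\frac{12425636022}{55561331} \approx 223.64$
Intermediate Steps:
$z = 48640$ ($z = \left(-1280\right) \left(-38\right) = 48640$)
$f{\left(w \right)} = \frac{w}{3}$
$c{\left(t \right)} = -3 + t$ ($c{\left(t \right)} = t - \frac{1}{3} \cdot 9 = t - 3 = -3 + t$)
$\frac{\left(-54\right) \left(-43\right) 56 - c{\left(-359 \right)}}{-256043} + \frac{z}{H{\left(-29,-276 \right)}} = \frac{\left(-54\right) \left(-43\right) 56 - \left(-3 - 359\right)}{-256043} + \frac{48640}{217} = \left(2322 \cdot 56 - -362\right) \left(- \frac{1}{256043}\right) + 48640 \cdot \frac{1}{217} = \left(130032 + 362\right) \left(- \frac{1}{256043}\right) + \frac{48640}{217} = 130394 \left(- \frac{1}{256043}\right) + \frac{48640}{217} = - \frac{130394}{256043} + \frac{48640}{217} = \frac{12425636022}{55561331}$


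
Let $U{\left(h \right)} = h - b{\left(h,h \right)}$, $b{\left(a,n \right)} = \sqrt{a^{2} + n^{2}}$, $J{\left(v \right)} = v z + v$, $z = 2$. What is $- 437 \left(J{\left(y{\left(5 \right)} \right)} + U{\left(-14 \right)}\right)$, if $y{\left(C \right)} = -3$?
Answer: $10051 + 6118 \sqrt{2} \approx 18703.0$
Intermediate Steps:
$J{\left(v \right)} = 3 v$ ($J{\left(v \right)} = v 2 + v = 2 v + v = 3 v$)
$U{\left(h \right)} = h - \sqrt{2} \sqrt{h^{2}}$ ($U{\left(h \right)} = h - \sqrt{h^{2} + h^{2}} = h - \sqrt{2 h^{2}} = h - \sqrt{2} \sqrt{h^{2}}$)
$- 437 \left(J{\left(y{\left(5 \right)} \right)} + U{\left(-14 \right)}\right) = - 437 \left(3 \left(-3\right) - \left(14 + \sqrt{2} \sqrt{\left(-14\right)^{2}}\right)\right) = - 437 \left(-9 - \left(14 + \sqrt{2} \sqrt{196}\right)\right) = - 437 \left(-9 - \left(14 + \sqrt{2} \cdot 14\right)\right) = - 437 \left(-9 - \left(14 + 14 \sqrt{2}\right)\right) = - 437 \left(-23 - 14 \sqrt{2}\right) = 10051 + 6118 \sqrt{2}$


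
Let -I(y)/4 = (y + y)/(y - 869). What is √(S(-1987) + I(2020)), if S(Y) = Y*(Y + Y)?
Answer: √10461057878578/1151 ≈ 2810.0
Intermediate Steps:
S(Y) = 2*Y² (S(Y) = Y*(2*Y) = 2*Y²)
I(y) = -8*y/(-869 + y) (I(y) = -4*(y + y)/(y - 869) = -4*2*y/(-869 + y) = -8*y/(-869 + y))
√(S(-1987) + I(2020)) = √(2*(-1987)² - 8*2020/(-869 + 2020)) = √(2*3948169 - 8*2020/1151) = √(7896338 - 8*2020*1/1151) = √(7896338 - 16160/1151) = √(9088668878/1151) = √10461057878578/1151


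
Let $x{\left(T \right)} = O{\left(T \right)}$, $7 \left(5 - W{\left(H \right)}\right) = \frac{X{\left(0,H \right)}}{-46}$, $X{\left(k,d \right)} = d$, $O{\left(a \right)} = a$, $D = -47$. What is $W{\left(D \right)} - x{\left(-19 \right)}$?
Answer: $\frac{7681}{322} \approx 23.854$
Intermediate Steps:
$W{\left(H \right)} = 5 + \frac{H}{322}$ ($W{\left(H \right)} = 5 - \frac{H \frac{1}{-46}}{7} = 5 - \frac{H \left(- \frac{1}{46}\right)}{7} = 5 - \frac{\left(- \frac{1}{46}\right) H}{7} = 5 + \frac{H}{322}$)
$x{\left(T \right)} = T$
$W{\left(D \right)} - x{\left(-19 \right)} = \left(5 + \frac{1}{322} \left(-47\right)\right) - -19 = \left(5 - \frac{47}{322}\right) + 19 = \frac{1563}{322} + 19 = \frac{7681}{322}$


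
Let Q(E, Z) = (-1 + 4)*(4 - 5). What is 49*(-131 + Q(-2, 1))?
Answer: -6566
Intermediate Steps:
Q(E, Z) = -3 (Q(E, Z) = 3*(-1) = -3)
49*(-131 + Q(-2, 1)) = 49*(-131 - 3) = 49*(-134) = -6566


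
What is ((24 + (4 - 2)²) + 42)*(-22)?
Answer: -1540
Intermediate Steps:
((24 + (4 - 2)²) + 42)*(-22) = ((24 + 2²) + 42)*(-22) = ((24 + 4) + 42)*(-22) = (28 + 42)*(-22) = 70*(-22) = -1540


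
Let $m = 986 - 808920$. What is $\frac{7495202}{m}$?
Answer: $- \frac{3747601}{403967} \approx -9.277$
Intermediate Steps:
$m = -807934$ ($m = 986 - 808920 = -807934$)
$\frac{7495202}{m} = \frac{7495202}{-807934} = 7495202 \left(- \frac{1}{807934}\right) = - \frac{3747601}{403967}$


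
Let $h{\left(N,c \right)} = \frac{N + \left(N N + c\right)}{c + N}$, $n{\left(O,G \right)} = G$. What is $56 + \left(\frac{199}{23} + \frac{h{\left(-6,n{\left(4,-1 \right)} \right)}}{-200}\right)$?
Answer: $\frac{2082467}{32200} \approx 64.673$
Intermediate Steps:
$h{\left(N,c \right)} = \frac{N + c + N^{2}}{N + c}$ ($h{\left(N,c \right)} = \frac{N + \left(N^{2} + c\right)}{N + c} = \frac{N + \left(c + N^{2}\right)}{N + c} = \frac{N + c + N^{2}}{N + c}$)
$56 + \left(\frac{199}{23} + \frac{h{\left(-6,n{\left(4,-1 \right)} \right)}}{-200}\right) = 56 + \left(\frac{199}{23} + \frac{\frac{1}{-6 - 1} \left(-6 - 1 + \left(-6\right)^{2}\right)}{-200}\right) = 56 + \left(199 \cdot \frac{1}{23} + \frac{-6 - 1 + 36}{-7} \left(- \frac{1}{200}\right)\right) = 56 + \left(\frac{199}{23} + \left(- \frac{1}{7}\right) 29 \left(- \frac{1}{200}\right)\right) = 56 + \left(\frac{199}{23} - - \frac{29}{1400}\right) = 56 + \left(\frac{199}{23} + \frac{29}{1400}\right) = 56 + \frac{279267}{32200} = \frac{2082467}{32200}$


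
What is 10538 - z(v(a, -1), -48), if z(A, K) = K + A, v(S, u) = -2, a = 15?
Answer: 10588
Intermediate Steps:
z(A, K) = A + K
10538 - z(v(a, -1), -48) = 10538 - (-2 - 48) = 10538 - 1*(-50) = 10538 + 50 = 10588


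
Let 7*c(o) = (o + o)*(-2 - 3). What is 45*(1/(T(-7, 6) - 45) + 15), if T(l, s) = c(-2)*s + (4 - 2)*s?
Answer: 24870/37 ≈ 672.16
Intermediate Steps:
c(o) = -10*o/7 (c(o) = ((o + o)*(-2 - 3))/7 = ((2*o)*(-5))/7 = (-10*o)/7 = -10*o/7)
T(l, s) = 34*s/7 (T(l, s) = (-10/7*(-2))*s + (4 - 2)*s = 20*s/7 + 2*s = 34*s/7)
45*(1/(T(-7, 6) - 45) + 15) = 45*(1/((34/7)*6 - 45) + 15) = 45*(1/(204/7 - 45) + 15) = 45*(1/(-111/7) + 15) = 45*(-7/111 + 15) = 45*(1658/111) = 24870/37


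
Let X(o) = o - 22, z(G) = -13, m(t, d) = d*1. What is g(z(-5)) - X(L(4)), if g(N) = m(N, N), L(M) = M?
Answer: 5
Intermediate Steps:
m(t, d) = d
X(o) = -22 + o
g(N) = N
g(z(-5)) - X(L(4)) = -13 - (-22 + 4) = -13 - 1*(-18) = -13 + 18 = 5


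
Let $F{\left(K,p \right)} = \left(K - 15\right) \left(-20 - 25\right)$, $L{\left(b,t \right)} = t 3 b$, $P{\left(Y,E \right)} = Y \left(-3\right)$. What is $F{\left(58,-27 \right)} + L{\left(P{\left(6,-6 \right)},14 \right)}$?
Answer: $-2691$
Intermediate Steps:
$P{\left(Y,E \right)} = - 3 Y$
$L{\left(b,t \right)} = 3 b t$ ($L{\left(b,t \right)} = 3 t b = 3 b t$)
$F{\left(K,p \right)} = 675 - 45 K$ ($F{\left(K,p \right)} = \left(-15 + K\right) \left(-45\right) = 675 - 45 K$)
$F{\left(58,-27 \right)} + L{\left(P{\left(6,-6 \right)},14 \right)} = \left(675 - 2610\right) + 3 \left(\left(-3\right) 6\right) 14 = \left(675 - 2610\right) + 3 \left(-18\right) 14 = -1935 - 756 = -2691$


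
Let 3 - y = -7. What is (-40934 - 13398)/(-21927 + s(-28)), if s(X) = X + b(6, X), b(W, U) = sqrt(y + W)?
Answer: 54332/21951 ≈ 2.4752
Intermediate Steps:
y = 10 (y = 3 - 1*(-7) = 3 + 7 = 10)
b(W, U) = sqrt(10 + W)
s(X) = 4 + X (s(X) = X + sqrt(10 + 6) = X + sqrt(16) = X + 4 = 4 + X)
(-40934 - 13398)/(-21927 + s(-28)) = (-40934 - 13398)/(-21927 + (4 - 28)) = -54332/(-21927 - 24) = -54332/(-21951) = -54332*(-1/21951) = 54332/21951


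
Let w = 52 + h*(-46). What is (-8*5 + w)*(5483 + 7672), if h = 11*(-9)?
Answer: 60065730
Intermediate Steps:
h = -99
w = 4606 (w = 52 - 99*(-46) = 52 + 4554 = 4606)
(-8*5 + w)*(5483 + 7672) = (-8*5 + 4606)*(5483 + 7672) = (-40 + 4606)*13155 = 4566*13155 = 60065730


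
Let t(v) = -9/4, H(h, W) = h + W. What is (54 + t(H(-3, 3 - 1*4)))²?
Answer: 42849/16 ≈ 2678.1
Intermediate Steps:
H(h, W) = W + h
t(v) = -9/4 (t(v) = -9*¼ = -9/4)
(54 + t(H(-3, 3 - 1*4)))² = (54 - 9/4)² = (207/4)² = 42849/16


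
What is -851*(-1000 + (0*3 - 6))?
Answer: 856106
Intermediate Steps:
-851*(-1000 + (0*3 - 6)) = -851*(-1000 + (0 - 6)) = -851*(-1000 - 6) = -851*(-1006) = 856106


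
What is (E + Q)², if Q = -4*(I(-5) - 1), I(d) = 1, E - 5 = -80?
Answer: 5625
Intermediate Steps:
E = -75 (E = 5 - 80 = -75)
Q = 0 (Q = -4*(1 - 1) = -4*0 = 0)
(E + Q)² = (-75 + 0)² = (-75)² = 5625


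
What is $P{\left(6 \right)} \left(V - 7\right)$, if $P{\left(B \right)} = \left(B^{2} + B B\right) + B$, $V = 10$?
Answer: $234$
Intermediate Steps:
$P{\left(B \right)} = B + 2 B^{2}$ ($P{\left(B \right)} = \left(B^{2} + B^{2}\right) + B = 2 B^{2} + B = B + 2 B^{2}$)
$P{\left(6 \right)} \left(V - 7\right) = 6 \left(1 + 2 \cdot 6\right) \left(10 - 7\right) = 6 \left(1 + 12\right) 3 = 6 \cdot 13 \cdot 3 = 78 \cdot 3 = 234$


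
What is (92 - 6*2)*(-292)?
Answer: -23360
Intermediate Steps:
(92 - 6*2)*(-292) = (92 - 12)*(-292) = 80*(-292) = -23360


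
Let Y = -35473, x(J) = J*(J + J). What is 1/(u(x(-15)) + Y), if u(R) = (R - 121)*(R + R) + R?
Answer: 1/261077 ≈ 3.8303e-6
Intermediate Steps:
x(J) = 2*J² (x(J) = J*(2*J) = 2*J²)
u(R) = R + 2*R*(-121 + R) (u(R) = (-121 + R)*(2*R) + R = 2*R*(-121 + R) + R = R + 2*R*(-121 + R))
1/(u(x(-15)) + Y) = 1/((2*(-15)²)*(-241 + 2*(2*(-15)²)) - 35473) = 1/((2*225)*(-241 + 2*(2*225)) - 35473) = 1/(450*(-241 + 2*450) - 35473) = 1/(450*(-241 + 900) - 35473) = 1/(450*659 - 35473) = 1/(296550 - 35473) = 1/261077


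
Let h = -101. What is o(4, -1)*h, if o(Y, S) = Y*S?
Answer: 404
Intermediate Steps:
o(Y, S) = S*Y
o(4, -1)*h = -1*4*(-101) = -4*(-101) = 404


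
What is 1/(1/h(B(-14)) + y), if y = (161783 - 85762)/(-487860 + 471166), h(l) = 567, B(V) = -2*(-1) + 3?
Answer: -9465498/43087213 ≈ -0.21968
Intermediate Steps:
B(V) = 5 (B(V) = 2 + 3 = 5)
y = -76021/16694 (y = 76021/(-16694) = 76021*(-1/16694) = -76021/16694 ≈ -4.5538)
1/(1/h(B(-14)) + y) = 1/(1/567 - 76021/16694) = 1/(-43087213/9465498) = -9465498/43087213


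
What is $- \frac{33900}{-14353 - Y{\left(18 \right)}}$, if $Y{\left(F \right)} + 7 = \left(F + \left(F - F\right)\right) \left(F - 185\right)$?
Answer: $\frac{565}{189} \approx 2.9894$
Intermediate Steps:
$Y{\left(F \right)} = -7 + F \left(-185 + F\right)$ ($Y{\left(F \right)} = -7 + \left(F + \left(F - F\right)\right) \left(F - 185\right) = -7 + \left(F + 0\right) \left(-185 + F\right) = -7 + F \left(-185 + F\right)$)
$- \frac{33900}{-14353 - Y{\left(18 \right)}} = - \frac{33900}{-14353 - \left(-7 + 18^{2} - 3330\right)} = - \frac{33900}{-14353 - \left(-7 + 324 - 3330\right)} = - \frac{33900}{-14353 - -3013} = - \frac{33900}{-14353 + 3013} = - \frac{33900}{-11340} = \left(-33900\right) \left(- \frac{1}{11340}\right) = \frac{565}{189}$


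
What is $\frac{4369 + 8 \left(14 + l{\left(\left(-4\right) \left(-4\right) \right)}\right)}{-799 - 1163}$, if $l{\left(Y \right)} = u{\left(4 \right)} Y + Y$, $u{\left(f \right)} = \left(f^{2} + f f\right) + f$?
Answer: $- \frac{9217}{1962} \approx -4.6978$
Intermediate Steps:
$u{\left(f \right)} = f + 2 f^{2}$ ($u{\left(f \right)} = \left(f^{2} + f^{2}\right) + f = 2 f^{2} + f = f + 2 f^{2}$)
$l{\left(Y \right)} = 37 Y$ ($l{\left(Y \right)} = 4 \left(1 + 2 \cdot 4\right) Y + Y = 4 \left(1 + 8\right) Y + Y = 4 \cdot 9 Y + Y = 36 Y + Y = 37 Y$)
$\frac{4369 + 8 \left(14 + l{\left(\left(-4\right) \left(-4\right) \right)}\right)}{-799 - 1163} = \frac{4369 + 8 \left(14 + 37 \left(\left(-4\right) \left(-4\right)\right)\right)}{-799 - 1163} = \frac{4369 + 8 \left(14 + 37 \cdot 16\right)}{-1962} = \left(4369 + 8 \left(14 + 592\right)\right) \left(- \frac{1}{1962}\right) = \left(4369 + 8 \cdot 606\right) \left(- \frac{1}{1962}\right) = \left(4369 + 4848\right) \left(- \frac{1}{1962}\right) = 9217 \left(- \frac{1}{1962}\right) = - \frac{9217}{1962}$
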